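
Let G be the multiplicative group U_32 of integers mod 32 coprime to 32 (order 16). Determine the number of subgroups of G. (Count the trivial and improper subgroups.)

|G| = 16, so by Lagrange every subgroup order divides 16. Divisors: 1, 2, 4, 8, 16.
Subgroups by order — order 1: 1; order 2: 3; order 4: 3; order 8: 3; order 16: 1.
Total: 1 + 3 + 3 + 3 + 1 = 11.

11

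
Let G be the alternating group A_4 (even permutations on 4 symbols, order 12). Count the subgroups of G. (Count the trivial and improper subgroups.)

10

|G| = 12, so by Lagrange every subgroup order divides 12. Divisors: 1, 2, 3, 4, 6, 12.
Subgroups by order — order 1: 1; order 2: 3; order 3: 4; order 4: 1; order 6: 0; order 12: 1.
Total: 1 + 3 + 4 + 1 + 0 + 1 = 10.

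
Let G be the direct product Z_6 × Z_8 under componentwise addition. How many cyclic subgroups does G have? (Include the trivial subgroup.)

16

Each element a generates a cyclic subgroup ⟨a⟩; distinct elements may generate the same one (a cyclic group of order d has φ(d) generators).
Cyclic subgroups by order — order 1: 1; order 2: 3; order 3: 1; order 4: 2; order 6: 3; order 8: 2; order 12: 2; order 24: 2.
Total: 16.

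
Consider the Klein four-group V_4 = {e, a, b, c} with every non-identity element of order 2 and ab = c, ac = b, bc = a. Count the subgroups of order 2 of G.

3

|G| = 4 and 2 | 4, so subgroups of order 2 are possible by Lagrange.
The subgroups of order 2 are: {e, a}; {e, b}; {e, c}.
So G has 3 subgroups of order 2.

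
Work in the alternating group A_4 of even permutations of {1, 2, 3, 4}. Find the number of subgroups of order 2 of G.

|G| = 12 and 2 | 12, so subgroups of order 2 are possible by Lagrange.
The subgroups of order 2 are: {e, (1 2)(3 4)}; {e, (1 3)(2 4)}; {e, (1 4)(2 3)}.
So G has 3 subgroups of order 2.

3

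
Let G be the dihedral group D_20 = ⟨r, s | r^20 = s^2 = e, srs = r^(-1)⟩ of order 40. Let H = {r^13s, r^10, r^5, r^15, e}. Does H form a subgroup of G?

Closure fails: r^15 · r^13s = r^8s ∉ H. So H is not a subgroup.

No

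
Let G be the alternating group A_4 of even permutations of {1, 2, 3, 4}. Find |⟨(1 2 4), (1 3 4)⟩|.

12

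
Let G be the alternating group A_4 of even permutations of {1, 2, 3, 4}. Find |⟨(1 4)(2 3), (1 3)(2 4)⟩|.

4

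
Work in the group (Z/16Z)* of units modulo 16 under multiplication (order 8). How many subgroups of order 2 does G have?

3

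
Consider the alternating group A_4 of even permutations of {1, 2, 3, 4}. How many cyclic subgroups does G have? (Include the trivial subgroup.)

Each element a generates a cyclic subgroup ⟨a⟩; distinct elements may generate the same one (a cyclic group of order d has φ(d) generators).
Cyclic subgroups by order — order 1: 1; order 2: 3; order 3: 4.
Total: 8.

8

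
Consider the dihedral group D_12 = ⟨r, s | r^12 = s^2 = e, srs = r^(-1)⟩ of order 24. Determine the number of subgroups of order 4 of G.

7

|G| = 24 and 4 | 24, so subgroups of order 4 are possible by Lagrange.
The subgroups of order 4 are: {e, r^6, r^4s, r^10s}; {e, r^6, r^5s, r^11s}; {e, r^6, r^2s, r^8s}; {e, r^3, r^6, r^9}; … (7 in all).
So G has 7 subgroups of order 4.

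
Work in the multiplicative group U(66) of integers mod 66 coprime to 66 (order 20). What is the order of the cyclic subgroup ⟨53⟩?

10

Compute successive powers of 53 mod 66: 53, 37, 47, 49, 23, 31, 59, 25, …; 53^10 ≡ 1 (mod 66).
So |⟨53⟩| = 10.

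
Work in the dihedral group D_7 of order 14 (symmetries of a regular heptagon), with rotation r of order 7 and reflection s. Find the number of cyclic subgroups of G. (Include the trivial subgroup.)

9

Group the elements of G by the cyclic subgroup they generate; each cyclic subgroup of order d accounts for φ(d) elements.
Cyclic subgroups by order — order 1: 1; order 2: 7; order 7: 1.
Total: 9.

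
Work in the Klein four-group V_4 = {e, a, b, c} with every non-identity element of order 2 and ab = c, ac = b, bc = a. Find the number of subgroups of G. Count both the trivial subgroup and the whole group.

|G| = 4, so by Lagrange every subgroup order divides 4. Divisors: 1, 2, 4.
Subgroups by order — order 1: 1; order 2: 3; order 4: 1.
Total: 1 + 3 + 1 = 5.

5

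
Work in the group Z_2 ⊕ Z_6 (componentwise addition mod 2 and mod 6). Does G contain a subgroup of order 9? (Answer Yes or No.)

9 does not divide |G| = 12, so by Lagrange no subgroup of order 9 exists.

No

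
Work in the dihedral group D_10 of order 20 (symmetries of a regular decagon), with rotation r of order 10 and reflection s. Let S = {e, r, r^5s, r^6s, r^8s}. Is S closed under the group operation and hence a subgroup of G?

r ∈ S but its inverse r^9 ∉ S, so S is not a subgroup.

No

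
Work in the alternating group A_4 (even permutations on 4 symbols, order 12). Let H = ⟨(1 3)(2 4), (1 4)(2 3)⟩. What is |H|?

|⟨(1 3)(2 4)⟩| = 2 and |⟨(1 4)(2 3)⟩| = 2, so |H| is a multiple of lcm(2, 2) = 2 and divides |G| = 12.
Closing under the operation: H = {e, (1 2)(3 4), (1 3)(2 4), (1 4)(2 3)}, so |H| = 4.

4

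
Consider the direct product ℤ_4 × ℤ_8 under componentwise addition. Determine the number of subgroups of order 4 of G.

|G| = 32 and 4 | 32, so subgroups of order 4 are possible by Lagrange.
The subgroups of order 4 are: {(0,0), (0,2), (0,4), (0,6)}; {(0,0), (0,4), (2,0), (2,4)}; {(0,0), (0,4), (2,2), (2,6)}; {(0,0), (1,0), (2,0), (3,0)}; … (7 in all).
So G has 7 subgroups of order 4.

7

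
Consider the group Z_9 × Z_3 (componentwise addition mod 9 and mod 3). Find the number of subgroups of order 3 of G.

|G| = 27 and 3 | 27, so subgroups of order 3 are possible by Lagrange.
The subgroups of order 3 are: {(0,0), (0,1), (0,2)}; {(0,0), (3,0), (6,0)}; {(0,0), (3,1), (6,2)}; {(0,0), (3,2), (6,1)}.
So G has 4 subgroups of order 3.

4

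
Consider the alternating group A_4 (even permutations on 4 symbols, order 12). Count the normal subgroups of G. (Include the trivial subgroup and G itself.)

G has 10 subgroups. Checking conjugation-invariance by order — order 1: 1/1 normal; order 2: 0/3 normal; order 3: 0/4 normal; order 4: 1/1 normal; order 12: 1/1 normal.
Total normal subgroups: 3.

3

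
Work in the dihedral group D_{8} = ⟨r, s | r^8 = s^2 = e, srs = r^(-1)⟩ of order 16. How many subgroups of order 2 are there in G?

|G| = 16 and 2 | 16, so subgroups of order 2 are possible by Lagrange.
The subgroups of order 2 are: {e, r^2s}; {e, r^3s}; {e, r^4}; {e, r^4s}; … (9 in all).
So G has 9 subgroups of order 2.

9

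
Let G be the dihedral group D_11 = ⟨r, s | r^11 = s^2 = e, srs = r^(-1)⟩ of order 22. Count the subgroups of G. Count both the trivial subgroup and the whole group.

|G| = 22, so by Lagrange every subgroup order divides 22. Divisors: 1, 2, 11, 22.
Subgroups by order — order 1: 1; order 2: 11; order 11: 1; order 22: 1.
Total: 1 + 11 + 1 + 1 = 14.

14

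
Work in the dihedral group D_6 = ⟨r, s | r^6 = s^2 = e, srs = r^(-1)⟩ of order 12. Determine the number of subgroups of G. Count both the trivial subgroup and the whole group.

16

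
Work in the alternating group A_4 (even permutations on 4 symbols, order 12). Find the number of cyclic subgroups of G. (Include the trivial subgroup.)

A cyclic subgroup of order d is generated by each of its φ(d) elements of order d, so the cyclic subgroups of order d number (#elements of order d)/φ(d).
Cyclic subgroups by order — order 1: 1; order 2: 3; order 3: 4.
Total: 8.

8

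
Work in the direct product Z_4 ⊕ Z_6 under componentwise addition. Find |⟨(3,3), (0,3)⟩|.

|⟨(3,3)⟩| = 4 and |⟨(0,3)⟩| = 2, so |H| is a multiple of lcm(4, 2) = 4 and divides |G| = 24.
Closing under the operation: H = {(0,0), (0,3), (1,0), (1,3), (2,0), (2,3), (3,0), (3,3)}, so |H| = 8.

8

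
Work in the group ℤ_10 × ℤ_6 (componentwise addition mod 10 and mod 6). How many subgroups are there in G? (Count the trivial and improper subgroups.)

20

|G| = 60, so by Lagrange every subgroup order divides 60. Divisors: 1, 2, 3, 4, 5, 6, 10, 12, 15, 20, 30, 60.
Subgroups by order — order 1: 1; order 2: 3; order 3: 1; order 4: 1; order 5: 1; order 6: 3; order 10: 3; order 12: 1; order 15: 1; order 20: 1; order 30: 3; order 60: 1.
Total: 1 + 3 + 1 + 1 + 1 + 3 + 3 + 1 + 1 + 1 + 3 + 1 = 20.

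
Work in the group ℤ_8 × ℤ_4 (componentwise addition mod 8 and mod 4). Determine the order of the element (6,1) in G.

4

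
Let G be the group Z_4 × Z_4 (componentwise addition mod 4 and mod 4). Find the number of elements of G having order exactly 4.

An element (a,b) has order lcm(ord(a), ord(b)); count pairs with lcm equal to 4.
Enumerating gives 12 such elements.

12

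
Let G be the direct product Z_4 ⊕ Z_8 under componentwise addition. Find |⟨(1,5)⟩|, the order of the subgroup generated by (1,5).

8

The order of (1,5) in Z_4 × Z_8 is lcm(ord(1) in Z_4, ord(5) in Z_8).
ord(1) = 4 and ord(5) = 8, so |⟨(1,5)⟩| = lcm(4, 8) = 8.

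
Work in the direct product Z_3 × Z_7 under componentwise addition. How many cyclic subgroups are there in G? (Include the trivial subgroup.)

4

A cyclic subgroup of order d is generated by each of its φ(d) elements of order d, so the cyclic subgroups of order d number (#elements of order d)/φ(d).
Cyclic subgroups by order — order 1: 1; order 3: 1; order 7: 1; order 21: 1.
Total: 4.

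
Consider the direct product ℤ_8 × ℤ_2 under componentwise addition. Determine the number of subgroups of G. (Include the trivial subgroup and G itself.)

11

|G| = 16, so by Lagrange every subgroup order divides 16. Divisors: 1, 2, 4, 8, 16.
Subgroups by order — order 1: 1; order 2: 3; order 4: 3; order 8: 3; order 16: 1.
Total: 1 + 3 + 3 + 3 + 1 = 11.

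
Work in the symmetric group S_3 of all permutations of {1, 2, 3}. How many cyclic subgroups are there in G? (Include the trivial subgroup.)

Group the elements of G by the cyclic subgroup they generate; each cyclic subgroup of order d accounts for φ(d) elements.
Cyclic subgroups by order — order 1: 1; order 2: 3; order 3: 1.
Total: 5.

5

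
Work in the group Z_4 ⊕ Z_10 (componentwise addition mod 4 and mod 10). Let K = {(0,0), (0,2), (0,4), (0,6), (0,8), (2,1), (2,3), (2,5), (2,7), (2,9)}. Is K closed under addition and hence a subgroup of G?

|K| = 10 divides |G| = 40, consistent with Lagrange.
K contains the identity, every element's inverse is in K, and K is closed under +: it is a subgroup.
In fact K = ⟨(2,1)⟩.

Yes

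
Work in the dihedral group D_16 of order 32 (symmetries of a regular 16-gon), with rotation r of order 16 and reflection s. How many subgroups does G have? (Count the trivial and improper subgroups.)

|G| = 32, so by Lagrange every subgroup order divides 32. Divisors: 1, 2, 4, 8, 16, 32.
Subgroups by order — order 1: 1; order 2: 17; order 4: 9; order 8: 5; order 16: 3; order 32: 1.
Total: 1 + 17 + 9 + 5 + 3 + 1 = 36.

36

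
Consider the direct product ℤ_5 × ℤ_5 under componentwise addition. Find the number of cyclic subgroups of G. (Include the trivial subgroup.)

A cyclic subgroup of order d is generated by each of its φ(d) elements of order d, so the cyclic subgroups of order d number (#elements of order d)/φ(d).
Cyclic subgroups by order — order 1: 1; order 5: 6.
Total: 7.

7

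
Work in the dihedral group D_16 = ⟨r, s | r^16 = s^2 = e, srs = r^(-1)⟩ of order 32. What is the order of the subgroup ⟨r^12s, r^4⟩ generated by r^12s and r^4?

8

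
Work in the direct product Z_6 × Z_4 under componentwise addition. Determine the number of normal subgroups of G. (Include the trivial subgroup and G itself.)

G is abelian, so every subgroup is normal.
G has 16 subgroups in total, hence 16 normal subgroups.

16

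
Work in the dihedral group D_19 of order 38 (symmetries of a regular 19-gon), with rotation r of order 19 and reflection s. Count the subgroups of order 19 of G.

|G| = 38 and 19 | 38, so subgroups of order 19 are possible by Lagrange.
The subgroups of order 19 are: {e, r, r^2, r^3, r^4, r^5, r^6, r^7, r^8, r^9, r^10, r^11, r^12, r^13, r^14, r^15, r^16, r^17, r^18}.
So G has 1 subgroup of order 19.

1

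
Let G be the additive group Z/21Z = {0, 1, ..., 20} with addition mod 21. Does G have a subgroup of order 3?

3 | 21. A subgroup of order 3 is {0, 7, 14}.

Yes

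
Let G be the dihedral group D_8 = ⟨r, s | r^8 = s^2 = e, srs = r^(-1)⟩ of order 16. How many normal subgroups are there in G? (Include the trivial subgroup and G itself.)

7

G has 19 subgroups. Checking conjugation-invariance by order — order 1: 1/1 normal; order 2: 1/9 normal; order 4: 1/5 normal; order 8: 3/3 normal; order 16: 1/1 normal.
Total normal subgroups: 7.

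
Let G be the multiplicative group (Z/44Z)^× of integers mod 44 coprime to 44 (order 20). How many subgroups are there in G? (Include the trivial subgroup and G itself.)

|G| = 20, so by Lagrange every subgroup order divides 20. Divisors: 1, 2, 4, 5, 10, 20.
Subgroups by order — order 1: 1; order 2: 3; order 4: 1; order 5: 1; order 10: 3; order 20: 1.
Total: 1 + 3 + 1 + 1 + 3 + 1 = 10.

10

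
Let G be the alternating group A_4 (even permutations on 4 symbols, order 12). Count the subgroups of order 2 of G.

|G| = 12 and 2 | 12, so subgroups of order 2 are possible by Lagrange.
The subgroups of order 2 are: {e, (1 2)(3 4)}; {e, (1 3)(2 4)}; {e, (1 4)(2 3)}.
So G has 3 subgroups of order 2.

3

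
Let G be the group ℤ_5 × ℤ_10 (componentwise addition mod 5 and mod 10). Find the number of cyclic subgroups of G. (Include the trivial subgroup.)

Each element a generates a cyclic subgroup ⟨a⟩; distinct elements may generate the same one (a cyclic group of order d has φ(d) generators).
Cyclic subgroups by order — order 1: 1; order 2: 1; order 5: 6; order 10: 6.
Total: 14.

14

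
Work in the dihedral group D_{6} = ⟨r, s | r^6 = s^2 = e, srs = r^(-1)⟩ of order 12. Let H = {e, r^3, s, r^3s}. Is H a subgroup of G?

Yes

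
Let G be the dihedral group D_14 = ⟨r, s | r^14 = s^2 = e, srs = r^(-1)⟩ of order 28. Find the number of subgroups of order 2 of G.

15

|G| = 28 and 2 | 28, so subgroups of order 2 are possible by Lagrange.
The subgroups of order 2 are: {e, r^10s}; {e, r^11s}; {e, r^12s}; {e, r^13s}; … (15 in all).
So G has 15 subgroups of order 2.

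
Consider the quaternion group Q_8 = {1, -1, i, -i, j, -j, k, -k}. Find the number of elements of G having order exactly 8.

0

No element of G has order 8 (even though 8 | 8).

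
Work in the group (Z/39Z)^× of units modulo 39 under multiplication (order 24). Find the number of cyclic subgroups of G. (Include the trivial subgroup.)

A cyclic subgroup of order d is generated by each of its φ(d) elements of order d, so the cyclic subgroups of order d number (#elements of order d)/φ(d).
Cyclic subgroups by order — order 1: 1; order 2: 3; order 3: 1; order 4: 2; order 6: 3; order 12: 2.
Total: 12.

12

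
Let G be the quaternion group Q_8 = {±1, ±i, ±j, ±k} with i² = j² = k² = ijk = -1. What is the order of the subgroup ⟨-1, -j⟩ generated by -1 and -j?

|⟨-1⟩| = 2 and |⟨-j⟩| = 4, so |H| is a multiple of lcm(2, 4) = 4 and divides |G| = 8.
Closing under the operation: H = {1, -1, j, -j}, so |H| = 4.

4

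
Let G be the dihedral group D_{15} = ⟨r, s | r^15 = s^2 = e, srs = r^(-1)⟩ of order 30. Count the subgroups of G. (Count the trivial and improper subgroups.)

|G| = 30, so by Lagrange every subgroup order divides 30. Divisors: 1, 2, 3, 5, 6, 10, 15, 30.
Subgroups by order — order 1: 1; order 2: 15; order 3: 1; order 5: 1; order 6: 5; order 10: 3; order 15: 1; order 30: 1.
Total: 1 + 15 + 1 + 1 + 5 + 3 + 1 + 1 = 28.

28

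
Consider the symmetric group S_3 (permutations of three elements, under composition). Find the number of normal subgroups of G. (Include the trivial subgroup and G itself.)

G has 6 subgroups. Checking conjugation-invariance by order — order 1: 1/1 normal; order 2: 0/3 normal; order 3: 1/1 normal; order 6: 1/1 normal.
Total normal subgroups: 3.

3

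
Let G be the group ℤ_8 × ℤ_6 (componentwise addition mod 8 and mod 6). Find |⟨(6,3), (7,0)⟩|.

16

|⟨(6,3)⟩| = 4 and |⟨(7,0)⟩| = 8, so |H| is a multiple of lcm(4, 8) = 8 and divides |G| = 48.
Closing under the operation: H = {(0,0), (0,3), (1,0), (1,3), (2,0), (2,3), (3,0), (3,3), (4,0), (4,3), (5,0), (5,3), (6,0), (6,3), (7,0), (7,3)}, so |H| = 16.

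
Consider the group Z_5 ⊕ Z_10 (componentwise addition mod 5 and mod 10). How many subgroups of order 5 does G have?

|G| = 50 and 5 | 50, so subgroups of order 5 are possible by Lagrange.
The subgroups of order 5 are: {(0,0), (0,2), (0,4), (0,6), (0,8)}; {(0,0), (1,0), (2,0), (3,0), (4,0)}; {(0,0), (1,2), (2,4), (3,6), (4,8)}; {(0,0), (1,4), (2,8), (3,2), (4,6)}; … (6 in all).
So G has 6 subgroups of order 5.

6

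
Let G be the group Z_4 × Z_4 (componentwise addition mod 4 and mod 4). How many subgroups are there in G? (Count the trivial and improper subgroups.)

15

|G| = 16, so by Lagrange every subgroup order divides 16. Divisors: 1, 2, 4, 8, 16.
Subgroups by order — order 1: 1; order 2: 3; order 4: 7; order 8: 3; order 16: 1.
Total: 1 + 3 + 7 + 3 + 1 = 15.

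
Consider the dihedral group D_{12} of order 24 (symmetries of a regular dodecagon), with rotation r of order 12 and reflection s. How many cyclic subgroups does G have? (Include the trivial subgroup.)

18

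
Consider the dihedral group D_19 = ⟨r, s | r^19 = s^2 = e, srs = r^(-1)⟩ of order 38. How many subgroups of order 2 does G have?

19

|G| = 38 and 2 | 38, so subgroups of order 2 are possible by Lagrange.
The subgroups of order 2 are: {e, r^10s}; {e, r^11s}; {e, r^12s}; {e, r^13s}; … (19 in all).
So G has 19 subgroups of order 2.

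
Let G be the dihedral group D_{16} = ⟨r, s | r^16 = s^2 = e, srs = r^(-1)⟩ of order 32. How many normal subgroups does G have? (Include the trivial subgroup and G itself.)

G has 36 subgroups. Checking conjugation-invariance by order — order 1: 1/1 normal; order 2: 1/17 normal; order 4: 1/9 normal; order 8: 1/5 normal; order 16: 3/3 normal; order 32: 1/1 normal.
Total normal subgroups: 8.

8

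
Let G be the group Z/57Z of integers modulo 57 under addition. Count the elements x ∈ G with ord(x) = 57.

In a cyclic group of order 57, the number of elements of order d (for d | 57) is φ(d).
φ(57) = 36.

36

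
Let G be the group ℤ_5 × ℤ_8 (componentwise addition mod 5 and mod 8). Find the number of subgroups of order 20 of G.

1

|G| = 40 and 20 | 40, so subgroups of order 20 are possible by Lagrange.
The subgroups of order 20 are: {(0,0), (0,2), (0,4), (0,6), (1,0), (1,2), (1,4), (1,6), (2,0), (2,2), (2,4), (2,6), (3,0), (3,2), (3,4), (3,6), (4,0), (4,2), (4,4), (4,6)}.
So G has 1 subgroup of order 20.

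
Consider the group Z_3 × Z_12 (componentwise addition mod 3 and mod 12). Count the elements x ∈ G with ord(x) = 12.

16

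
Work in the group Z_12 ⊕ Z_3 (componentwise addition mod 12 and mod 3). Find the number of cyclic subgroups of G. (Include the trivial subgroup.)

A cyclic subgroup of order d is generated by each of its φ(d) elements of order d, so the cyclic subgroups of order d number (#elements of order d)/φ(d).
Cyclic subgroups by order — order 1: 1; order 2: 1; order 3: 4; order 4: 1; order 6: 4; order 12: 4.
Total: 15.

15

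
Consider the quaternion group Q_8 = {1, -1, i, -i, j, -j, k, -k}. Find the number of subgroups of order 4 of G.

3

|G| = 8 and 4 | 8, so subgroups of order 4 are possible by Lagrange.
The subgroups of order 4 are: {1, -1, i, -i}; {1, -1, j, -j}; {1, -1, k, -k}.
So G has 3 subgroups of order 4.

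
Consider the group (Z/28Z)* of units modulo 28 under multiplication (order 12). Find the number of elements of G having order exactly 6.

The elements of order 6 are: 3, 5, 11, 17, 19, 23.
That's 6.

6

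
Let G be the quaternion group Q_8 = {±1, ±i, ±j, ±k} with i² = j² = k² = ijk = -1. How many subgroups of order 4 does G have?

3

|G| = 8 and 4 | 8, so subgroups of order 4 are possible by Lagrange.
The subgroups of order 4 are: {1, -1, i, -i}; {1, -1, j, -j}; {1, -1, k, -k}.
So G has 3 subgroups of order 4.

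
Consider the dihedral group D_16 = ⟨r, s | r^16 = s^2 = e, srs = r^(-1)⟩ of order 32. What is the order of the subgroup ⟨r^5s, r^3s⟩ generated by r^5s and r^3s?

|⟨r^5s⟩| = 2 and |⟨r^3s⟩| = 2, so |H| is a multiple of lcm(2, 2) = 2 and divides |G| = 32.
Closing under the operation: H = {e, r^2, r^4, r^6, r^8, r^10, r^12, r^14, rs, r^3s, r^5s, r^7s, r^9s, r^11s, r^13s, r^15s}, so |H| = 16.

16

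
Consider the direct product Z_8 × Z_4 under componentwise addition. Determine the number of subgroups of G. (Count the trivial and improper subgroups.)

|G| = 32, so by Lagrange every subgroup order divides 32. Divisors: 1, 2, 4, 8, 16, 32.
Subgroups by order — order 1: 1; order 2: 3; order 4: 7; order 8: 7; order 16: 3; order 32: 1.
Total: 1 + 3 + 7 + 7 + 3 + 1 = 22.

22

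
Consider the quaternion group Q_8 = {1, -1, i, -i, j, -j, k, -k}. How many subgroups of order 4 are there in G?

3

|G| = 8 and 4 | 8, so subgroups of order 4 are possible by Lagrange.
The subgroups of order 4 are: {1, -1, i, -i}; {1, -1, j, -j}; {1, -1, k, -k}.
So G has 3 subgroups of order 4.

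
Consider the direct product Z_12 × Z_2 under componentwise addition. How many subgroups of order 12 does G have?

|G| = 24 and 12 | 24, so subgroups of order 12 are possible by Lagrange.
The subgroups of order 12 are: {(0,0), (0,1), (2,0), (2,1), (4,0), (4,1), (6,0), (6,1), (8,0), (8,1), (10,0), (10,1)}; {(0,0), (1,0), (2,0), (3,0), (4,0), (5,0), (6,0), (7,0), (8,0), (9,0), (10,0), (11,0)}; {(0,0), (1,1), (2,0), (3,1), (4,0), (5,1), (6,0), (7,1), (8,0), (9,1), (10,0), (11,1)}.
So G has 3 subgroups of order 12.

3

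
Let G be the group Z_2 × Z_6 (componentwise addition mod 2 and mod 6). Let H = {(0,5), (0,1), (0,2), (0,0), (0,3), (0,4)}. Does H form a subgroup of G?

Yes

|H| = 6 divides |G| = 12, consistent with Lagrange.
H contains the identity, every element's inverse is in H, and H is closed under +: it is a subgroup.
In fact H = ⟨(0,1)⟩.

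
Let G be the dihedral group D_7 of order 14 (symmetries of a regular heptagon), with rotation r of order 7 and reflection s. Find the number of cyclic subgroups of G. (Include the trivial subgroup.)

Group the elements of G by the cyclic subgroup they generate; each cyclic subgroup of order d accounts for φ(d) elements.
Cyclic subgroups by order — order 1: 1; order 2: 7; order 7: 1.
Total: 9.

9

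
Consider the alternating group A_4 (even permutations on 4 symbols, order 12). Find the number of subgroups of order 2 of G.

3

|G| = 12 and 2 | 12, so subgroups of order 2 are possible by Lagrange.
The subgroups of order 2 are: {e, (1 2)(3 4)}; {e, (1 3)(2 4)}; {e, (1 4)(2 3)}.
So G has 3 subgroups of order 2.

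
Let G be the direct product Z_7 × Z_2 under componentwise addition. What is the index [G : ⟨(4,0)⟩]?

|⟨(4,0)⟩| = 7 and |G| = 14.
By Lagrange, [G : H] = |G|/|H| = 14/7 = 2.

2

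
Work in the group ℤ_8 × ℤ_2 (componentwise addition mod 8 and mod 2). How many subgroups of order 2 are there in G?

|G| = 16 and 2 | 16, so subgroups of order 2 are possible by Lagrange.
The subgroups of order 2 are: {(0,0), (0,1)}; {(0,0), (4,0)}; {(0,0), (4,1)}.
So G has 3 subgroups of order 2.

3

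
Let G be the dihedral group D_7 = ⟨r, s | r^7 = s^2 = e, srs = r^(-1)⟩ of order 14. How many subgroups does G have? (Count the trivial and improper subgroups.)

|G| = 14, so by Lagrange every subgroup order divides 14. Divisors: 1, 2, 7, 14.
Subgroups by order — order 1: 1; order 2: 7; order 7: 1; order 14: 1.
Total: 1 + 7 + 1 + 1 = 10.

10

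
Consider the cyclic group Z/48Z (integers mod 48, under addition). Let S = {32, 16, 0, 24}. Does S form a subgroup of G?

No

Closure fails: 16 + 24 = 40 ∉ S. So S is not a subgroup.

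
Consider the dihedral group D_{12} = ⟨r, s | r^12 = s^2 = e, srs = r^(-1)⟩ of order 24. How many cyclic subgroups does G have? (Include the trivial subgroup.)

18

Each element a generates a cyclic subgroup ⟨a⟩; distinct elements may generate the same one (a cyclic group of order d has φ(d) generators).
Cyclic subgroups by order — order 1: 1; order 2: 13; order 3: 1; order 4: 1; order 6: 1; order 12: 1.
Total: 18.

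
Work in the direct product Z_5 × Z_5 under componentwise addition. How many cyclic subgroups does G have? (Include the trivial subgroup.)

Each element a generates a cyclic subgroup ⟨a⟩; distinct elements may generate the same one (a cyclic group of order d has φ(d) generators).
Cyclic subgroups by order — order 1: 1; order 5: 6.
Total: 7.

7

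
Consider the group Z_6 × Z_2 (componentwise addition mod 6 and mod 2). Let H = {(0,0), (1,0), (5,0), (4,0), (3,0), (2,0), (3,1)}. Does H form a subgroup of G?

|H| = 7 does not divide |G| = 12, so by Lagrange H is not a subgroup.

No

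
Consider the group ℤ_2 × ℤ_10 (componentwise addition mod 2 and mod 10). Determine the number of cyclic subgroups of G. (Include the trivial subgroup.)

8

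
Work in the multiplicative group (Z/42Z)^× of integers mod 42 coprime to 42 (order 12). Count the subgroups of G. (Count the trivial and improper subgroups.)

10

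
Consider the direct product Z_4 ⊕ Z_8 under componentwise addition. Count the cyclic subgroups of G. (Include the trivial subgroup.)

Group the elements of G by the cyclic subgroup they generate; each cyclic subgroup of order d accounts for φ(d) elements.
Cyclic subgroups by order — order 1: 1; order 2: 3; order 4: 6; order 8: 4.
Total: 14.

14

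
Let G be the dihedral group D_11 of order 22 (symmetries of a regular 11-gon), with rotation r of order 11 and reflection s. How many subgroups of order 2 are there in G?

11

|G| = 22 and 2 | 22, so subgroups of order 2 are possible by Lagrange.
The subgroups of order 2 are: {e, r^10s}; {e, r^2s}; {e, r^3s}; {e, r^4s}; … (11 in all).
So G has 11 subgroups of order 2.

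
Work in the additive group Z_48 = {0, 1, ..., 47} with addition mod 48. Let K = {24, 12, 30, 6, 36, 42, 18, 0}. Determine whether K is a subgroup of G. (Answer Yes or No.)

Yes

|K| = 8 divides |G| = 48, consistent with Lagrange.
K contains the identity, every element's inverse is in K, and K is closed under +: it is a subgroup.
In fact K = ⟨6⟩.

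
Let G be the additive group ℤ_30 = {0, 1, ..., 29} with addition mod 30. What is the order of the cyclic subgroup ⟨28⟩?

In ℤ_30, the order of an element a is n/gcd(a, n).
gcd(28, 30) = 2, so |⟨28⟩| = 30/2 = 15.

15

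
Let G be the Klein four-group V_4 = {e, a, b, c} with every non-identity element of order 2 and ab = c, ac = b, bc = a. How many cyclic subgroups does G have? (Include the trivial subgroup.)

Group the elements of G by the cyclic subgroup they generate; each cyclic subgroup of order d accounts for φ(d) elements.
Cyclic subgroups by order — order 1: 1; order 2: 3.
Total: 4.

4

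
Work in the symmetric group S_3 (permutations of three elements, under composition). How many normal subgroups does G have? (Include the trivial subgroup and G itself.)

3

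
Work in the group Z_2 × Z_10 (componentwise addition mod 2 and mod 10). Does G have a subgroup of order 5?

Yes

5 | 20. A subgroup of order 5 is {(0,0), (0,2), (0,4), (0,6), (0,8)}.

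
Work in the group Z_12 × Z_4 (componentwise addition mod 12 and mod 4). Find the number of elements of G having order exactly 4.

An element (a,b) has order lcm(ord(a), ord(b)); count pairs with lcm equal to 4.
Enumerating gives 12 such elements.

12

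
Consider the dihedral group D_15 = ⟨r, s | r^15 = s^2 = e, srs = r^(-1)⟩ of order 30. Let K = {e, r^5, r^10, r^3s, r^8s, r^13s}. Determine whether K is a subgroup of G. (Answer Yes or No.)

Yes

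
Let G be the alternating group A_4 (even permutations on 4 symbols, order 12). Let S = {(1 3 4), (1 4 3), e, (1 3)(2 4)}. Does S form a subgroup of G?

No

Closure fails: (1 4 3) ∘ (1 3)(2 4) = (2 3 4) ∉ S. So S is not a subgroup.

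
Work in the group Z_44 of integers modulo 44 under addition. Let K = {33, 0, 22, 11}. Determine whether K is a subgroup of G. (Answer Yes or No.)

|K| = 4 divides |G| = 44, consistent with Lagrange.
K contains the identity, every element's inverse is in K, and K is closed under +: it is a subgroup.
In fact K = ⟨33⟩.

Yes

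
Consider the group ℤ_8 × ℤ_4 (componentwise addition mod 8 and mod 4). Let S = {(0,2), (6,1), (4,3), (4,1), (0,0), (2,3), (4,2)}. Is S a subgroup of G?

|S| = 7 does not divide |G| = 32, so by Lagrange S is not a subgroup.

No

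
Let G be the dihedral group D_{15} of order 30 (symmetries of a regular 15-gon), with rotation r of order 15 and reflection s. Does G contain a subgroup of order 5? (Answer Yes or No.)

5 | 30. A subgroup of order 5 is {e, r^3, r^6, r^9, r^12}.

Yes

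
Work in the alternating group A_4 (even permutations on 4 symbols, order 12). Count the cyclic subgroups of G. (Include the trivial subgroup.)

8

Each element a generates a cyclic subgroup ⟨a⟩; distinct elements may generate the same one (a cyclic group of order d has φ(d) generators).
Cyclic subgroups by order — order 1: 1; order 2: 3; order 3: 4.
Total: 8.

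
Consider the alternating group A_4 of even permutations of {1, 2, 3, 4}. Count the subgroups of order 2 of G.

|G| = 12 and 2 | 12, so subgroups of order 2 are possible by Lagrange.
The subgroups of order 2 are: {e, (1 2)(3 4)}; {e, (1 3)(2 4)}; {e, (1 4)(2 3)}.
So G has 3 subgroups of order 2.

3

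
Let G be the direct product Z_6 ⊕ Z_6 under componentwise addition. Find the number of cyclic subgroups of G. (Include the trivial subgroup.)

Each element a generates a cyclic subgroup ⟨a⟩; distinct elements may generate the same one (a cyclic group of order d has φ(d) generators).
Cyclic subgroups by order — order 1: 1; order 2: 3; order 3: 4; order 6: 12.
Total: 20.

20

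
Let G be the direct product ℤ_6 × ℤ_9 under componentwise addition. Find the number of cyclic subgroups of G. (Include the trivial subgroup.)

Each element a generates a cyclic subgroup ⟨a⟩; distinct elements may generate the same one (a cyclic group of order d has φ(d) generators).
Cyclic subgroups by order — order 1: 1; order 2: 1; order 3: 4; order 6: 4; order 9: 3; order 18: 3.
Total: 16.

16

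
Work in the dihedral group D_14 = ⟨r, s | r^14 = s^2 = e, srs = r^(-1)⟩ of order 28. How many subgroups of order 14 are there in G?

3

|G| = 28 and 14 | 28, so subgroups of order 14 are possible by Lagrange.
The subgroups of order 14 are: {e, r, r^2, r^3, r^4, r^5, r^6, r^7, r^8, r^9, r^10, r^11, r^12, r^13}; {e, r^2, r^4, r^6, r^8, r^10, r^12, s, r^2s, r^4s, r^6s, r^8s, r^10s, r^12s}; {e, r^2, r^4, r^6, r^8, r^10, r^12, rs, r^3s, r^5s, r^7s, r^9s, r^11s, r^13s}.
So G has 3 subgroups of order 14.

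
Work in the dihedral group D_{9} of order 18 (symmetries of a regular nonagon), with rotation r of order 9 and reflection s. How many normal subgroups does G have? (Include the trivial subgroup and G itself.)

4

G has 16 subgroups. Checking conjugation-invariance by order — order 1: 1/1 normal; order 2: 0/9 normal; order 3: 1/1 normal; order 6: 0/3 normal; order 9: 1/1 normal; order 18: 1/1 normal.
Total normal subgroups: 4.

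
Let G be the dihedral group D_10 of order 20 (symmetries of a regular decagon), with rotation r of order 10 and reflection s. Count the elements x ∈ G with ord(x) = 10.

4

The elements of order 10 are: r, r^3, r^7, r^9.
That's 4.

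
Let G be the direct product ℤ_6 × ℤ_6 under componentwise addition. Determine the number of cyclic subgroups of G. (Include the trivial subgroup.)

Group the elements of G by the cyclic subgroup they generate; each cyclic subgroup of order d accounts for φ(d) elements.
Cyclic subgroups by order — order 1: 1; order 2: 3; order 3: 4; order 6: 12.
Total: 20.

20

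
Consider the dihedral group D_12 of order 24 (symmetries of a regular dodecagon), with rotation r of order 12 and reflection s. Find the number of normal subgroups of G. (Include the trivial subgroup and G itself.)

G has 34 subgroups. Checking conjugation-invariance by order — order 1: 1/1 normal; order 2: 1/13 normal; order 3: 1/1 normal; order 4: 1/7 normal; order 6: 1/5 normal; order 8: 0/3 normal; order 12: 3/3 normal; order 24: 1/1 normal.
Total normal subgroups: 9.

9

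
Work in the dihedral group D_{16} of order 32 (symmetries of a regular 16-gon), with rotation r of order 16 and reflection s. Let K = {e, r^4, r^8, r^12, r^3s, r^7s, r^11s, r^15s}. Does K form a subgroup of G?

Yes

|K| = 8 divides |G| = 32, consistent with Lagrange.
K contains the identity, every element's inverse is in K, and K is closed under ·: it is a subgroup.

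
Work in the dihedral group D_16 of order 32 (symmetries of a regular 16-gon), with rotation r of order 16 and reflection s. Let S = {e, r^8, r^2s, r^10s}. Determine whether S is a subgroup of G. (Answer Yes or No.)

Yes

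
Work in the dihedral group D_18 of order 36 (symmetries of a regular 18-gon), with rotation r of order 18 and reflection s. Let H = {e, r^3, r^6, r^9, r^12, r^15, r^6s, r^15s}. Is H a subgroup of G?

No

|H| = 8 does not divide |G| = 36, so by Lagrange H is not a subgroup.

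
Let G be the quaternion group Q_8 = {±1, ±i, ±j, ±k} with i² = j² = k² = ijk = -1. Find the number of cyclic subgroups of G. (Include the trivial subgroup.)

A cyclic subgroup of order d is generated by each of its φ(d) elements of order d, so the cyclic subgroups of order d number (#elements of order d)/φ(d).
Cyclic subgroups by order — order 1: 1; order 2: 1; order 4: 3.
Total: 5.

5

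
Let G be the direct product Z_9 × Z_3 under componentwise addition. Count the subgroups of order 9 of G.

4

|G| = 27 and 9 | 27, so subgroups of order 9 are possible by Lagrange.
The subgroups of order 9 are: {(0,0), (0,1), (0,2), (3,0), (3,1), (3,2), (6,0), (6,1), (6,2)}; {(0,0), (1,0), (2,0), (3,0), (4,0), (5,0), (6,0), (7,0), (8,0)}; {(0,0), (1,1), (2,2), (3,0), (4,1), (5,2), (6,0), (7,1), (8,2)}; {(0,0), (1,2), (2,1), (3,0), (4,2), (5,1), (6,0), (7,2), (8,1)}.
So G has 4 subgroups of order 9.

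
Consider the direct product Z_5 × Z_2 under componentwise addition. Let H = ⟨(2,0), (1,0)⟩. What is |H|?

|⟨(2,0)⟩| = 5 and |⟨(1,0)⟩| = 5, so |H| is a multiple of lcm(5, 5) = 5 and divides |G| = 10.
Closing under the operation: H = {(0,0), (1,0), (2,0), (3,0), (4,0)}, so |H| = 5.

5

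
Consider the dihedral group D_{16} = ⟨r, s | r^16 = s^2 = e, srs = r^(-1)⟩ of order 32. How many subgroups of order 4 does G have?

|G| = 32 and 4 | 32, so subgroups of order 4 are possible by Lagrange.
The subgroups of order 4 are: {e, r^8, r^2s, r^10s}; {e, r^8, r^3s, r^11s}; {e, r^4, r^8, r^12}; {e, r^8, r^4s, r^12s}; … (9 in all).
So G has 9 subgroups of order 4.

9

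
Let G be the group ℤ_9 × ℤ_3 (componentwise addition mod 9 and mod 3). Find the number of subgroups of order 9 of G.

|G| = 27 and 9 | 27, so subgroups of order 9 are possible by Lagrange.
The subgroups of order 9 are: {(0,0), (0,1), (0,2), (3,0), (3,1), (3,2), (6,0), (6,1), (6,2)}; {(0,0), (1,0), (2,0), (3,0), (4,0), (5,0), (6,0), (7,0), (8,0)}; {(0,0), (1,1), (2,2), (3,0), (4,1), (5,2), (6,0), (7,1), (8,2)}; {(0,0), (1,2), (2,1), (3,0), (4,2), (5,1), (6,0), (7,2), (8,1)}.
So G has 4 subgroups of order 9.

4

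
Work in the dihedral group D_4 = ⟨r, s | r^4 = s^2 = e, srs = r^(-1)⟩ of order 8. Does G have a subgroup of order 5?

No

5 does not divide |G| = 8, so by Lagrange no subgroup of order 5 exists.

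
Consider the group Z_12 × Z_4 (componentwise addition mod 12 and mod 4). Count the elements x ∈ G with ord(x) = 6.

An element (a,b) has order lcm(ord(a), ord(b)); count pairs with lcm equal to 6.
Enumerating gives 6 such elements.

6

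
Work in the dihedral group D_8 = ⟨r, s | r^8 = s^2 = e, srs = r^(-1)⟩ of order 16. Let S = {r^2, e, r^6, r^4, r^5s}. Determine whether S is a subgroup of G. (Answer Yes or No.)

No

|S| = 5 does not divide |G| = 16, so by Lagrange S is not a subgroup.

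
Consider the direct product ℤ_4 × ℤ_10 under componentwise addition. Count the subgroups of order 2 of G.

3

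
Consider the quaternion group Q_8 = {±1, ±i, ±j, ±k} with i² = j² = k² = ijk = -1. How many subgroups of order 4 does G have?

3

|G| = 8 and 4 | 8, so subgroups of order 4 are possible by Lagrange.
The subgroups of order 4 are: {1, -1, i, -i}; {1, -1, j, -j}; {1, -1, k, -k}.
So G has 3 subgroups of order 4.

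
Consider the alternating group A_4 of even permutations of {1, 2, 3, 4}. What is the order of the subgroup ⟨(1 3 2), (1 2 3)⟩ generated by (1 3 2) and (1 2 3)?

3

|⟨(1 3 2)⟩| = 3 and |⟨(1 2 3)⟩| = 3, so |H| is a multiple of lcm(3, 3) = 3 and divides |G| = 12.
Closing under the operation: H = {e, (1 2 3), (1 3 2)}, so |H| = 3.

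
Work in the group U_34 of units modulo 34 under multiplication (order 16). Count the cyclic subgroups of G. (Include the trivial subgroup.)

5

Group the elements of G by the cyclic subgroup they generate; each cyclic subgroup of order d accounts for φ(d) elements.
Cyclic subgroups by order — order 1: 1; order 2: 1; order 4: 1; order 8: 1; order 16: 1.
Total: 5.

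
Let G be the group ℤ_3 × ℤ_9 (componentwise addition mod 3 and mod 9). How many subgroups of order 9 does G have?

4

|G| = 27 and 9 | 27, so subgroups of order 9 are possible by Lagrange.
The subgroups of order 9 are: {(0,0), (0,1), (0,2), (0,3), (0,4), (0,5), (0,6), (0,7), (0,8)}; {(0,0), (0,3), (0,6), (1,0), (1,3), (1,6), (2,0), (2,3), (2,6)}; {(0,0), (0,3), (0,6), (1,1), (1,4), (1,7), (2,2), (2,5), (2,8)}; {(0,0), (0,3), (0,6), (1,2), (1,5), (1,8), (2,1), (2,4), (2,7)}.
So G has 4 subgroups of order 9.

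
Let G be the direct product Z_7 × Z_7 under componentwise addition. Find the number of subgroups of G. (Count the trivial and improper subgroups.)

|G| = 49, so by Lagrange every subgroup order divides 49. Divisors: 1, 7, 49.
Subgroups by order — order 1: 1; order 7: 8; order 49: 1.
Total: 1 + 8 + 1 = 10.

10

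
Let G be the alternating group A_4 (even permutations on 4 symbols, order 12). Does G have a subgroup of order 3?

Yes

3 | 12. A subgroup of order 3 is {e, (1 2 3), (1 3 2)}.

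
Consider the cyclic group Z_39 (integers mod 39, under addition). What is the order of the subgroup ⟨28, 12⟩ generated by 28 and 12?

|⟨28⟩| = 39 and |⟨12⟩| = 13, so |H| is a multiple of lcm(39, 13) = 39 and divides |G| = 39.
Closing {28, 12} under the group operation gives all of G, so |H| = 39.

39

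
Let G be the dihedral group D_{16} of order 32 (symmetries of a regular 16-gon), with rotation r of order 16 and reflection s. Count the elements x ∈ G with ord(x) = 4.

The elements of order 4 are: r^4, r^12.
That's 2.

2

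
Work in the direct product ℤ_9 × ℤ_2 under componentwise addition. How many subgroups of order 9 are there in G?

1

|G| = 18 and 9 | 18, so subgroups of order 9 are possible by Lagrange.
The subgroups of order 9 are: {(0,0), (1,0), (2,0), (3,0), (4,0), (5,0), (6,0), (7,0), (8,0)}.
So G has 1 subgroup of order 9.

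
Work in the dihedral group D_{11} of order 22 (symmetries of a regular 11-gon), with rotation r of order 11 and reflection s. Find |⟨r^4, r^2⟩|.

|⟨r^4⟩| = 11 and |⟨r^2⟩| = 11, so |H| is a multiple of lcm(11, 11) = 11 and divides |G| = 22.
Closing under the operation: H = {e, r, r^2, r^3, r^4, r^5, r^6, r^7, r^8, r^9, r^10}, so |H| = 11.

11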